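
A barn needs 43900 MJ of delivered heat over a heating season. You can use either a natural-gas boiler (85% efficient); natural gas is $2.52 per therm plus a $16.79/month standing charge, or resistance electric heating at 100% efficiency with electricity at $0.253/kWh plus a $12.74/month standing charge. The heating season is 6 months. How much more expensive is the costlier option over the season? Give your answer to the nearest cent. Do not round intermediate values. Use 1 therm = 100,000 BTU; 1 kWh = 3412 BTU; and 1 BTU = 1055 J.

Heat load = 43900 MJ = 43,900,000,000 J / 1055 = 41,611,374 BTU
Gas: input = 41,611,374 / 0.85 = 48,954,558 BTU = 489.5 therm → 489.5 × $2.52 = $1,233.65; + 6 × $16.79 standing = $1,334.39
Electric: 41,611,374 BTU / 3412 = 12,200 kWh → × $0.253 = $3,085.49; + 6 × $12.74 standing = $3,161.93
Difference = |$1,334.39 − $3,161.93| = $1,827.53

$1827.53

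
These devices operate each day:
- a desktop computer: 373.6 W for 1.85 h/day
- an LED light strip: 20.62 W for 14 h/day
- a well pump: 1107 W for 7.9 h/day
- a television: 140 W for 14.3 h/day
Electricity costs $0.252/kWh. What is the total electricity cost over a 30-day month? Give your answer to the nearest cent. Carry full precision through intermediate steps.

desktop computer: 373.6 W × 1.85 h × 30 d = 20,735 Wh = 20.73 kWh
LED light strip: 20.62 W × 14 h × 30 d = 8,660 Wh = 8.66 kWh
well pump: 1107 W × 7.9 h × 30 d = 262,359 Wh = 262.4 kWh
television: 140 W × 14.3 h × 30 d = 60,060 Wh = 60.06 kWh
Total energy = 20.73 + 8.66 + 262.4 + 60.06 = 351.8 kWh
Cost = 351.8 kWh × $0.252 = $88.66

$88.66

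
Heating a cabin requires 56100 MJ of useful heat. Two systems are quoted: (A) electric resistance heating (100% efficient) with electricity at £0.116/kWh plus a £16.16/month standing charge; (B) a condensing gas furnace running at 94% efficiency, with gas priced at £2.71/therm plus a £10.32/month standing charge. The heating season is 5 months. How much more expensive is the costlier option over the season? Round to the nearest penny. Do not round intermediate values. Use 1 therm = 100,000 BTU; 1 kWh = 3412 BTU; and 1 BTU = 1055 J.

Heat load = 56100 MJ = 56,100,000,000 J / 1055 = 53,175,355 BTU
Gas: input = 53,175,355 / 0.94 = 56,569,527 BTU = 565.7 therm → 565.7 × £2.71 = £1,533.03; + 5 × £10.32 standing = £1,584.63
Electric: 53,175,355 BTU / 3412 = 15,580 kWh → × £0.116 = £1,807.84; + 5 × £16.16 standing = £1,888.64
Difference = |£1,584.63 − £1,888.64| = £304.00

£304.00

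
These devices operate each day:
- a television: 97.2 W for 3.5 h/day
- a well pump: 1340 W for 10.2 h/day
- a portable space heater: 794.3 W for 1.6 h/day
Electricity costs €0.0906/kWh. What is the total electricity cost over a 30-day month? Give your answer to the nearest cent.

€41.53

television: 97.2 W × 3.5 h × 30 d = 10,206 Wh = 10.21 kWh
well pump: 1340 W × 10.2 h × 30 d = 410,040 Wh = 410 kWh
portable space heater: 794.3 W × 1.6 h × 30 d = 38,126 Wh = 38.13 kWh
Total energy = 10.21 + 410 + 38.13 = 458.4 kWh
Cost = 458.4 kWh × €0.0906 = €41.53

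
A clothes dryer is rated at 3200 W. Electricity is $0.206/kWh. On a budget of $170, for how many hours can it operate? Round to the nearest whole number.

Energy budget = $170 / $0.206 per kWh = 825.2 kWh = 825,243 Wh
Runtime = 825,243 Wh / 3200 W = 257.9 h

258 h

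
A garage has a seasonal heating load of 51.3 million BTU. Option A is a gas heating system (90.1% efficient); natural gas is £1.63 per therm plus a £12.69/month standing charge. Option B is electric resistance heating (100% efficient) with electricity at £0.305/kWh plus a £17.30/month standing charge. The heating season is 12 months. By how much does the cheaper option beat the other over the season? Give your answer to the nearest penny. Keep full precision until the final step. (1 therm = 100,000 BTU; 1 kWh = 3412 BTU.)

£3712.98

Heat load = 51.3 × 10⁶ BTU = 51,300,000 BTU
Gas: input = 51,300,000 / 0.901 = 56,936,737 BTU = 569.4 therm → 569.4 × £1.63 = £928.07; + 12 × £12.69 standing = £1,080.35
Electric: 51,300,000 BTU / 3412 = 15,040 kWh → × £0.305 = £4,585.73; + 12 × £17.30 standing = £4,793.33
Difference = |£1,080.35 − £4,793.33| = £3,712.98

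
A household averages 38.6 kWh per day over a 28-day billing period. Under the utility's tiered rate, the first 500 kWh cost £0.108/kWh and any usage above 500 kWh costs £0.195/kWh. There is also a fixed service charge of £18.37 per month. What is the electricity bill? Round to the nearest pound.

£186

Usage = 38.6 kWh/day × 28 days = 1080.8 kWh
First 500 kWh × £0.108 = £54.00
Remaining 580.8 kWh × £0.195 = £113.26
Energy charge = £167.26; + service £18.37 = £185.63 ≈ £186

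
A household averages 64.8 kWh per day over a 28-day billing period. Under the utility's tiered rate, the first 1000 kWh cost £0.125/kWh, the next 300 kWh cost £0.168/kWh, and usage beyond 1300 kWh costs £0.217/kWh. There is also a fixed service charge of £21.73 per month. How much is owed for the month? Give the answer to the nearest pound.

Usage = 64.8 kWh/day × 28 days = 1814.4 kWh
First 1000 kWh × £0.125 = £125.00
Next 300 kWh × £0.168 = £50.40
Remaining 514.4 kWh × £0.217 = £111.62
Energy charge = £287.02; + service £21.73 = £308.75 ≈ £309

£309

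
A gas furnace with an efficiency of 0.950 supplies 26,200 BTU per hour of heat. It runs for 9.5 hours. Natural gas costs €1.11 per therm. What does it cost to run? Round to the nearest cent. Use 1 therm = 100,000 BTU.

Heat delivered = 26,200 BTU/h × 9.5 h = 248,900 BTU
Gas input = 248,900 / 0.950 = 262,000 BTU
= 262,000 / 100,000 = 2.62 therm
Cost = 2.62 × €1.11/therm = €2.91

€2.91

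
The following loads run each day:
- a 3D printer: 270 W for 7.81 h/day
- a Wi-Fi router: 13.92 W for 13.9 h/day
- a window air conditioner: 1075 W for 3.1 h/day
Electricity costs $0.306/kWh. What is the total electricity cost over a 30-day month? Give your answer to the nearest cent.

3D printer: 270 W × 7.81 h × 30 d = 63,261 Wh = 63.26 kWh
Wi-Fi router: 13.92 W × 13.9 h × 30 d = 5,805 Wh = 5.805 kWh
window air conditioner: 1075 W × 3.1 h × 30 d = 99,975 Wh = 99.97 kWh
Total energy = 63.26 + 5.805 + 99.97 = 169 kWh
Cost = 169 kWh × $0.306 = $51.73

$51.73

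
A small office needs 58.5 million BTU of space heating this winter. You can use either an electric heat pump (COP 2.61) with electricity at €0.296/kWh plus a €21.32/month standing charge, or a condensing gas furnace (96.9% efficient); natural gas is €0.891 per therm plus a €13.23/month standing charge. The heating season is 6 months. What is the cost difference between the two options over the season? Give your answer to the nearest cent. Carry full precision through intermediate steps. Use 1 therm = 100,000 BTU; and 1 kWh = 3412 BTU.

€1455.09

Heat load = 58.5 × 10⁶ BTU = 58,500,000 BTU
Gas: input = 58,500,000 / 0.969 = 60,371,517 BTU = 603.7 therm → 603.7 × €0.891 = €537.91; + 6 × €13.23 standing = €617.29
Heat pump: 58,500,000 BTU / 3412 = 17,150 kWh heat; / 2.61 = 6,569 kWh in → × €0.296 = €1,944.46; + 6 × €21.32 standing = €2,072.38
Difference = |€617.29 − €2,072.38| = €1,455.09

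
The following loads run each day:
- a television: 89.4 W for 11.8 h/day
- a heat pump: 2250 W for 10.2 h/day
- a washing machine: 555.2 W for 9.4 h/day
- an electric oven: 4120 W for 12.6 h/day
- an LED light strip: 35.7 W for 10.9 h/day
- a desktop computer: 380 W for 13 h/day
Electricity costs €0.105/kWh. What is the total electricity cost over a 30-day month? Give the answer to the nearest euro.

television: 89.4 W × 11.8 h × 30 d = 31,648 Wh = 31.65 kWh
heat pump: 2250 W × 10.2 h × 30 d = 688,500 Wh = 688.5 kWh
washing machine: 555.2 W × 9.4 h × 30 d = 156,566 Wh = 156.6 kWh
electric oven: 4120 W × 12.6 h × 30 d = 1,557,360 Wh = 1,557 kWh
LED light strip: 35.7 W × 10.9 h × 30 d = 11,674 Wh = 11.67 kWh
desktop computer: 380 W × 13 h × 30 d = 148,200 Wh = 148.2 kWh
Total energy = 31.65 + 688.5 + 156.6 + 1,557 + 11.67 + 148.2 = 2,594 kWh
Cost = 2,594 kWh × €0.105 = €272.36 ≈ €272

€272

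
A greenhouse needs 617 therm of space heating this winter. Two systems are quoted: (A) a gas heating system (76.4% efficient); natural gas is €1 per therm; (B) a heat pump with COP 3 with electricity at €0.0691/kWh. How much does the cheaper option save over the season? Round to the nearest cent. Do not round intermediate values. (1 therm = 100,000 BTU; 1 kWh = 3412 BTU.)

Heat load = 617 therm × 100,000 = 61,700,000 BTU
Gas: input = 61,700,000 / 0.764 = 80,759,162 BTU = 807.6 therm → 807.6 × €1 = €807.59
Heat pump: 61,700,000 BTU / 3412 = 18,080 kWh heat; / 3 = 6,028 kWh in → × €0.0691 = €416.52
Difference = |€807.59 − €416.52| = €391.07

€391.07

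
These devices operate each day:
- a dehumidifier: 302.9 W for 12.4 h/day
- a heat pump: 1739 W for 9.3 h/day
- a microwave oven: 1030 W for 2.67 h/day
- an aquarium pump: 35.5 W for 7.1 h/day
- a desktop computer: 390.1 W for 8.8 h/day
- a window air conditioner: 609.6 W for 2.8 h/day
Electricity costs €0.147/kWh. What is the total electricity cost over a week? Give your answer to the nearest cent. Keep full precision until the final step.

€28.88

dehumidifier: 302.9 W × 12.4 h × 7 d = 26,292 Wh = 26.29 kWh
heat pump: 1739 W × 9.3 h × 7 d = 113,209 Wh = 113.2 kWh
microwave oven: 1030 W × 2.67 h × 7 d = 19,251 Wh = 19.25 kWh
aquarium pump: 35.5 W × 7.1 h × 7 d = 1,764 Wh = 1.764 kWh
desktop computer: 390.1 W × 8.8 h × 7 d = 24,030 Wh = 24.03 kWh
window air conditioner: 609.6 W × 2.8 h × 7 d = 11,948 Wh = 11.95 kWh
Total energy = 26.29 + 113.2 + 19.25 + 1.764 + 24.03 + 11.95 = 196.5 kWh
Cost = 196.5 kWh × €0.147 = €28.88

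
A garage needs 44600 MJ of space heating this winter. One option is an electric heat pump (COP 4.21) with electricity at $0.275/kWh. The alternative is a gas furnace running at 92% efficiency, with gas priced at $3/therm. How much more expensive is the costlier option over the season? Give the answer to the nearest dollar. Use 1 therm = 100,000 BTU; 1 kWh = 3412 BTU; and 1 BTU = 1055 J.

$569

Heat load = 44600 MJ = 44,600,000,000 J / 1055 = 42,274,882 BTU
Gas: input = 42,274,882 / 0.92 = 45,950,958 BTU = 459.5 therm → 459.5 × $3 = $1,378.53
Heat pump: 42,274,882 BTU / 3412 = 12,390 kWh heat; / 4.21 = 2,943 kWh in → × $0.275 = $809.33
Difference = |$1,378.53 − $809.33| = $569.20 ≈ $569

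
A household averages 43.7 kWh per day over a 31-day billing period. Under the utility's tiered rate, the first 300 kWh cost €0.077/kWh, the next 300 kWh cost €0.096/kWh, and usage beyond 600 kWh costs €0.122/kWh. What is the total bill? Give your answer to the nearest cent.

Usage = 43.7 kWh/day × 31 days = 1354.7 kWh
First 300 kWh × €0.077 = €23.10
Next 300 kWh × €0.096 = €28.80
Remaining 754.7 kWh × €0.122 = €92.07
Total = €143.97

€143.97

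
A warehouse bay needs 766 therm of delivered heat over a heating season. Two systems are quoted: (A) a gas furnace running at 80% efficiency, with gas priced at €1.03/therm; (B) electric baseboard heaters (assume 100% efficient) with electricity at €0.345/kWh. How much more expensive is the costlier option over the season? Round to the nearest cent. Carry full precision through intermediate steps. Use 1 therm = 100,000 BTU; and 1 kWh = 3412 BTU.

€6759.09

Heat load = 766 therm × 100,000 = 76,600,000 BTU
Gas: input = 76,600,000 / 0.80 = 95,750,000 BTU = 957.5 therm → 957.5 × €1.03 = €986.23
Electric: 76,600,000 BTU / 3412 = 22,450 kWh → × €0.345 = €7,745.31
Difference = |€986.23 − €7,745.31| = €6,759.09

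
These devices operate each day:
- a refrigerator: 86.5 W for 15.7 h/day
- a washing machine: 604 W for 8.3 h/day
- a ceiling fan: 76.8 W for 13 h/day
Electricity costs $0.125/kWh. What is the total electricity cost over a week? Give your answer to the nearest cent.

refrigerator: 86.5 W × 15.7 h × 7 d = 9,506 Wh = 9.506 kWh
washing machine: 604 W × 8.3 h × 7 d = 35,092 Wh = 35.09 kWh
ceiling fan: 76.8 W × 13 h × 7 d = 6,989 Wh = 6.989 kWh
Total energy = 9.506 + 35.09 + 6.989 = 51.59 kWh
Cost = 51.59 kWh × $0.125 = $6.45

$6.45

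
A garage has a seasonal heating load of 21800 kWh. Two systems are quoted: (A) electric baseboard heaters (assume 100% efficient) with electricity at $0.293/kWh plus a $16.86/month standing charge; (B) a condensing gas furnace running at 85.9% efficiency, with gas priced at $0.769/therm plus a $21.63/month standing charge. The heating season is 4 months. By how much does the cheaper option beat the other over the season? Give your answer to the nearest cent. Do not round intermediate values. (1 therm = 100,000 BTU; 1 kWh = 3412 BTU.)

Heat load = 21800 kWh × 3412 = 74,381,600 BTU
Gas: input = 74,381,600 / 0.859 = 86,590,920 BTU = 865.9 therm → 865.9 × $0.769 = $665.88; + 4 × $21.63 standing = $752.40
Electric: 74,381,600 BTU / 3412 = 21,800 kWh → × $0.293 = $6,387.40; + 4 × $16.86 standing = $6,454.84
Difference = |$752.40 − $6,454.84| = $5,702.44

$5702.44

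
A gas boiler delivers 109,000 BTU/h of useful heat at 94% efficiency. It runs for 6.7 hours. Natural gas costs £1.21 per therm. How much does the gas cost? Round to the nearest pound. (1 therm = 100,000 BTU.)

£9

Heat delivered = 109,000 BTU/h × 6.7 h = 730,300 BTU
Gas input = 730,300 / 0.94 = 776,915 BTU
= 776,915 / 100,000 = 7.769 therm
Cost = 7.769 × £1.21/therm = £9.40 ≈ £9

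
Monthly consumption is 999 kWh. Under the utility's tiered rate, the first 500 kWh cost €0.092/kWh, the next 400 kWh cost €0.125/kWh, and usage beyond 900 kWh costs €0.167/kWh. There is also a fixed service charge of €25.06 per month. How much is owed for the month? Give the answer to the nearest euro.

First 500 kWh × €0.092 = €46.00
Next 400 kWh × €0.125 = €50.00
Remaining 99 kWh × €0.167 = €16.53
Energy charge = €112.53; + service €25.06 = €137.59 ≈ €138

€138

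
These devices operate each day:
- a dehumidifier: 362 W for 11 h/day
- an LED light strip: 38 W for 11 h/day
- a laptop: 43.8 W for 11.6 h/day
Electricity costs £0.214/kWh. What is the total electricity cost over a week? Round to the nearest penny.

£7.35

dehumidifier: 362 W × 11 h × 7 d = 27,874 Wh = 27.87 kWh
LED light strip: 38 W × 11 h × 7 d = 2,926 Wh = 2.926 kWh
laptop: 43.8 W × 11.6 h × 7 d = 3,557 Wh = 3.557 kWh
Total energy = 27.87 + 2.926 + 3.557 = 34.36 kWh
Cost = 34.36 kWh × £0.214 = £7.35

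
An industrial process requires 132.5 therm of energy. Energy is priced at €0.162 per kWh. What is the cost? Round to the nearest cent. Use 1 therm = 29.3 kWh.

132.5 therm × (29.3 kWh/therm) = 3,882 kWh
Cost = 3,882 kWh × €0.162/kWh = €628.92

€628.92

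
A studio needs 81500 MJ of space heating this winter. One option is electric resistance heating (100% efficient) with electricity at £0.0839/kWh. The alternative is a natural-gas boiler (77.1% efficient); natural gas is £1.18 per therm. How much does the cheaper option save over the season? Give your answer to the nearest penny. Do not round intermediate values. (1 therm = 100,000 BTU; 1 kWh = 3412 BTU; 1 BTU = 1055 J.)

£717.27

Heat load = 81500 MJ = 81,500,000,000 J / 1055 = 77,251,185 BTU
Gas: input = 77,251,185 / 0.771 = 100,196,089 BTU = 1,002 therm → 1,002 × £1.18 = £1,182.31
Electric: 77,251,185 BTU / 3412 = 22,640 kWh → × £0.0839 = £1,899.58
Difference = |£1,182.31 − £1,899.58| = £717.27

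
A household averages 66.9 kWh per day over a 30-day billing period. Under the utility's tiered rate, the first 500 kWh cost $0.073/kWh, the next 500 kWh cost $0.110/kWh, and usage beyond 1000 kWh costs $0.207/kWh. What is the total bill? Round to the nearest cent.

$299.95

Usage = 66.9 kWh/day × 30 days = 2007 kWh
First 500 kWh × $0.073 = $36.50
Next 500 kWh × $0.110 = $55.00
Remaining 1007 kWh × $0.207 = $208.45
Total = $299.95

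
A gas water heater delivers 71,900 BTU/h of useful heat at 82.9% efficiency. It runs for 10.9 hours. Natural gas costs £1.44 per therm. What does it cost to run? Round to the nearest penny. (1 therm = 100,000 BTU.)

Heat delivered = 71,900 BTU/h × 10.9 h = 783,710 BTU
Gas input = 783,710 / 0.829 = 945,368 BTU
= 945,368 / 100,000 = 9.454 therm
Cost = 9.454 × £1.44/therm = £13.61

£13.61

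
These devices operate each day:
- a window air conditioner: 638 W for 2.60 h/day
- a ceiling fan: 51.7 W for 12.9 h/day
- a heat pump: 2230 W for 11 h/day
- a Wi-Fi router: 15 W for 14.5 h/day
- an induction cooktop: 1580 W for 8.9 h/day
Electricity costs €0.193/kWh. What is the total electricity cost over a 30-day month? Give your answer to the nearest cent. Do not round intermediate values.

window air conditioner: 638 W × 2.60 h × 30 d = 49,764 Wh = 49.76 kWh
ceiling fan: 51.7 W × 12.9 h × 30 d = 20,008 Wh = 20.01 kWh
heat pump: 2230 W × 11 h × 30 d = 735,900 Wh = 735.9 kWh
Wi-Fi router: 15 W × 14.5 h × 30 d = 6,525 Wh = 6.525 kWh
induction cooktop: 1580 W × 8.9 h × 30 d = 421,860 Wh = 421.9 kWh
Total energy = 49.76 + 20.01 + 735.9 + 6.525 + 421.9 = 1,234 kWh
Cost = 1,234 kWh × €0.193 = €238.17

€238.17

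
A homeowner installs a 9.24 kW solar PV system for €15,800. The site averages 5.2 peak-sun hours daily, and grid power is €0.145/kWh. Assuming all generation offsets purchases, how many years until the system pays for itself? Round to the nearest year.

Daily generation = 9.24 kW × 5.2 h = 48.05 kWh
Annual generation = 48.05 × 365 = 17538 kWh
Annual savings = 17538 × €0.145 = €2,542.94
Payback = €15,800 / €2,542.94 = 6.21 years

6 years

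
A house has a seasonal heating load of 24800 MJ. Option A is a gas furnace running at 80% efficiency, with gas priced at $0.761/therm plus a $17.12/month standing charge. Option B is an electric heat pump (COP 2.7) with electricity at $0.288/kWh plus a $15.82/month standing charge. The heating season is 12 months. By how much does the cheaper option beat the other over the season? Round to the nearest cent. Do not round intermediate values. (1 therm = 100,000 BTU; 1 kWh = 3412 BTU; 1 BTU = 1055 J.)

$495.67

Heat load = 24800 MJ = 24,800,000,000 J / 1055 = 23,507,109 BTU
Gas: input = 23,507,109 / 0.80 = 29,383,886 BTU = 293.8 therm → 293.8 × $0.761 = $223.61; + 12 × $17.12 standing = $429.05
Heat pump: 23,507,109 BTU / 3412 = 6,890 kWh heat; / 2.7 = 2,552 kWh in → × $0.288 = $734.88; + 12 × $15.82 standing = $924.72
Difference = |$429.05 − $924.72| = $495.67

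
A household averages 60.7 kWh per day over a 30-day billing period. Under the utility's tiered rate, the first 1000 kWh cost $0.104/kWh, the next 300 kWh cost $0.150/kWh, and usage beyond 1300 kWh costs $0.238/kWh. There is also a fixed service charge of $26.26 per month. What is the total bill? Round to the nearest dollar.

Usage = 60.7 kWh/day × 30 days = 1821 kWh
First 1000 kWh × $0.104 = $104.00
Next 300 kWh × $0.150 = $45.00
Remaining 521 kWh × $0.238 = $124.00
Energy charge = $273.00; + service $26.26 = $299.26 ≈ $299

$299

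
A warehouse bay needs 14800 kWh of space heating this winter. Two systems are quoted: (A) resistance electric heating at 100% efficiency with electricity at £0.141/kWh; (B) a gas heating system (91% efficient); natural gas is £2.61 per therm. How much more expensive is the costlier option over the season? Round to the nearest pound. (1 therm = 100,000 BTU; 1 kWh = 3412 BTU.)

£638

Heat load = 14800 kWh × 3412 = 50,497,600 BTU
Gas: input = 50,497,600 / 0.91 = 55,491,868 BTU = 554.9 therm → 554.9 × £2.61 = £1,448.34
Electric: 50,497,600 BTU / 3412 = 14,800 kWh → × £0.141 = £2,086.80
Difference = |£1,448.34 − £2,086.80| = £638.46 ≈ £638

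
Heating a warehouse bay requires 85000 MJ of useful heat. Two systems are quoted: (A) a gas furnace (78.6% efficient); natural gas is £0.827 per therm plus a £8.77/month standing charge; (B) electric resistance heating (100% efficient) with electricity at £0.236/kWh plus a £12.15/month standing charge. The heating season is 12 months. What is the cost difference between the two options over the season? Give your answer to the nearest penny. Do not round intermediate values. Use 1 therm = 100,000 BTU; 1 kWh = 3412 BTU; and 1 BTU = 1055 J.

Heat load = 85000 MJ = 85,000,000,000 J / 1055 = 80,568,720 BTU
Gas: input = 80,568,720 / 0.786 = 102,504,733 BTU = 1,025 therm → 1,025 × £0.827 = £847.71; + 12 × £8.77 standing = £952.95
Electric: 80,568,720 BTU / 3412 = 23,610 kWh → × £0.236 = £5,572.75; + 12 × £12.15 standing = £5,718.55
Difference = |£952.95 − £5,718.55| = £4,765.59

£4765.59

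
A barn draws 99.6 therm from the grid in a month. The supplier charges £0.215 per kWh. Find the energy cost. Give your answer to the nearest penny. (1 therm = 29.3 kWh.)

£627.43

99.6 therm × (29.3 kWh/therm) = 2,918 kWh
Cost = 2,918 kWh × £0.215/kWh = £627.43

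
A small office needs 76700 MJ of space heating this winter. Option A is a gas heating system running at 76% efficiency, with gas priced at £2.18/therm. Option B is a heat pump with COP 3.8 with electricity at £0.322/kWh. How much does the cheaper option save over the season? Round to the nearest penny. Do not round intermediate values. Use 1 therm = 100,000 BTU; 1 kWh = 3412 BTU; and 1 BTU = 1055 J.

Heat load = 76700 MJ = 76,700,000,000 J / 1055 = 72,701,422 BTU
Gas: input = 72,701,422 / 0.76 = 95,659,766 BTU = 956.6 therm → 956.6 × £2.18 = £2,085.38
Heat pump: 72,701,422 BTU / 3412 = 21,310 kWh heat; / 3.8 = 5,607 kWh in → × £0.322 = £1,805.54
Difference = |£2,085.38 − £1,805.54| = £279.85

£279.85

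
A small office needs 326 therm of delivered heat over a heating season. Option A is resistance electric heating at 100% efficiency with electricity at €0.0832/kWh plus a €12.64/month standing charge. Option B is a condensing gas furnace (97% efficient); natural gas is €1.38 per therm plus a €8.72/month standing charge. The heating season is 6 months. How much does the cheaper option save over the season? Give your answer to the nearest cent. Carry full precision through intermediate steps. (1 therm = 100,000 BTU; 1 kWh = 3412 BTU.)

Heat load = 326 therm × 100,000 = 32,600,000 BTU
Gas: input = 32,600,000 / 0.97 = 33,608,247 BTU = 336.1 therm → 336.1 × €1.38 = €463.79; + 6 × €8.72 standing = €516.11
Electric: 32,600,000 BTU / 3412 = 9,555 kWh → × €0.0832 = €794.94; + 6 × €12.64 standing = €870.78
Difference = |€516.11 − €870.78| = €354.66

€354.66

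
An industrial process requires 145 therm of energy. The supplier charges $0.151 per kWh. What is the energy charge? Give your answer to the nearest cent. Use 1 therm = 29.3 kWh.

$641.52

145 therm × (29.3 kWh/therm) = 4,248 kWh
Cost = 4,248 kWh × $0.151/kWh = $641.52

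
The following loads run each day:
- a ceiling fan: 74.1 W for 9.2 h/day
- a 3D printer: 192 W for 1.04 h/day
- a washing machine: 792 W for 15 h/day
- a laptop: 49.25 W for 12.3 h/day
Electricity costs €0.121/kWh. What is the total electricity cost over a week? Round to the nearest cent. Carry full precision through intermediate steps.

ceiling fan: 74.1 W × 9.2 h × 7 d = 4,772 Wh = 4.772 kWh
3D printer: 192 W × 1.04 h × 7 d = 1,398 Wh = 1.398 kWh
washing machine: 792 W × 15 h × 7 d = 83,160 Wh = 83.16 kWh
laptop: 49.25 W × 12.3 h × 7 d = 4,240 Wh = 4.24 kWh
Total energy = 4.772 + 1.398 + 83.16 + 4.24 = 93.57 kWh
Cost = 93.57 kWh × €0.121 = €11.32

€11.32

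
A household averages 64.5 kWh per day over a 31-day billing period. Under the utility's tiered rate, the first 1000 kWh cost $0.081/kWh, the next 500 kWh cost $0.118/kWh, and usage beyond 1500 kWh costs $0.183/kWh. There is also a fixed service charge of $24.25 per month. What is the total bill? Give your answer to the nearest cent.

Usage = 64.5 kWh/day × 31 days = 1999.5 kWh
First 1000 kWh × $0.081 = $81.00
Next 500 kWh × $0.118 = $59.00
Remaining 499.5 kWh × $0.183 = $91.41
Energy charge = $231.41; + service $24.25 = $255.66

$255.66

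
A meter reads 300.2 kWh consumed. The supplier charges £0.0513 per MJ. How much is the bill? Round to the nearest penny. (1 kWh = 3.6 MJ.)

£55.44

300.2 kWh × (3.6 MJ/kWh) = 1,081 MJ
Cost = 1,081 MJ × £0.0513/MJ = £55.44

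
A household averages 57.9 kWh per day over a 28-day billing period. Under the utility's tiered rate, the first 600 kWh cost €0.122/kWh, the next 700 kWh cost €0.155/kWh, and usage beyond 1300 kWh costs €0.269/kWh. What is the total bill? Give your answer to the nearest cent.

€268.10

Usage = 57.9 kWh/day × 28 days = 1621.2 kWh
First 600 kWh × €0.122 = €73.20
Next 700 kWh × €0.155 = €108.50
Remaining 321.2 kWh × €0.269 = €86.40
Total = €268.10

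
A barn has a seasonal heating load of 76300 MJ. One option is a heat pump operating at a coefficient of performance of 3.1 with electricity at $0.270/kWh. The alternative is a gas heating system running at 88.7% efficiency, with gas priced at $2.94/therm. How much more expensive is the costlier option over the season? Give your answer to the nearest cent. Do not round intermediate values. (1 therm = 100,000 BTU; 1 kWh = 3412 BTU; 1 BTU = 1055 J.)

$551.01

Heat load = 76300 MJ = 76,300,000,000 J / 1055 = 72,322,275 BTU
Gas: input = 72,322,275 / 0.887 = 81,535,823 BTU = 815.4 therm → 815.4 × $2.94 = $2,397.15
Heat pump: 72,322,275 BTU / 3412 = 21,200 kWh heat; / 3.1 = 6,838 kWh in → × $0.270 = $1,846.14
Difference = |$2,397.15 − $1,846.14| = $551.01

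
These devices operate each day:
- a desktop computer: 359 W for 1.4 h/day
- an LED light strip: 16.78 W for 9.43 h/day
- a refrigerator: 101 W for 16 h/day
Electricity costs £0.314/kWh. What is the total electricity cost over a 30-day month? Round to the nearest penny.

desktop computer: 359 W × 1.4 h × 30 d = 15,078 Wh = 15.08 kWh
LED light strip: 16.78 W × 9.43 h × 30 d = 4,747 Wh = 4.747 kWh
refrigerator: 101 W × 16 h × 30 d = 48,480 Wh = 48.48 kWh
Total energy = 15.08 + 4.747 + 48.48 = 68.31 kWh
Cost = 68.31 kWh × £0.314 = £21.45

£21.45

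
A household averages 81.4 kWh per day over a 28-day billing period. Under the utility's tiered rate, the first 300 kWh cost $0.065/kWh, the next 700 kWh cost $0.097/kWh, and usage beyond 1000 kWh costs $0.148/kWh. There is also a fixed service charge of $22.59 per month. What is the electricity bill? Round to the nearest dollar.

Usage = 81.4 kWh/day × 28 days = 2279.2 kWh
First 300 kWh × $0.065 = $19.50
Next 700 kWh × $0.097 = $67.90
Remaining 1279.2 kWh × $0.148 = $189.32
Energy charge = $276.72; + service $22.59 = $299.31 ≈ $299

$299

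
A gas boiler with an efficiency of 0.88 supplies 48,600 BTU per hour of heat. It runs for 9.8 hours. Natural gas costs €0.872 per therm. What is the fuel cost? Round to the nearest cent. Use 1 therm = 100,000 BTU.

€4.72

Heat delivered = 48,600 BTU/h × 9.8 h = 476,280 BTU
Gas input = 476,280 / 0.88 = 541,227 BTU
= 541,227 / 100,000 = 5.412 therm
Cost = 5.412 × €0.872/therm = €4.72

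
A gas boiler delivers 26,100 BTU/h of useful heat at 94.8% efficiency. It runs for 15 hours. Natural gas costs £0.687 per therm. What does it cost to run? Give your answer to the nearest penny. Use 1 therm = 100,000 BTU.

Heat delivered = 26,100 BTU/h × 15 h = 391,500 BTU
Gas input = 391,500 / 0.948 = 412,975 BTU
= 412,975 / 100,000 = 4.13 therm
Cost = 4.13 × £0.687/therm = £2.84

£2.84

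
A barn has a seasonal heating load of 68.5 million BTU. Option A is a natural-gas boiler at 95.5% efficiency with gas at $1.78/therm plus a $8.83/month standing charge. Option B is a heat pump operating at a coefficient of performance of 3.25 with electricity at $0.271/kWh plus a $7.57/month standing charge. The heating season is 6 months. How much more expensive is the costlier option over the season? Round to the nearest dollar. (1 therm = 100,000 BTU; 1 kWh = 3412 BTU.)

$390

Heat load = 68.5 × 10⁶ BTU = 68,500,000 BTU
Gas: input = 68,500,000 / 0.955 = 71,727,749 BTU = 717.3 therm → 717.3 × $1.78 = $1,276.75; + 6 × $8.83 standing = $1,329.73
Heat pump: 68,500,000 BTU / 3412 = 20,080 kWh heat; / 3.25 = 6,177 kWh in → × $0.271 = $1,674.05; + 6 × $7.57 standing = $1,719.47
Difference = |$1,329.73 − $1,719.47| = $389.73 ≈ $390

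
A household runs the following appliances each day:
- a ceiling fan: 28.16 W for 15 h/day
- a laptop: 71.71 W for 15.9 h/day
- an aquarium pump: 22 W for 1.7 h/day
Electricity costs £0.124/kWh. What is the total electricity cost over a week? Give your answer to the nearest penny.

ceiling fan: 28.16 W × 15 h × 7 d = 2,957 Wh = 2.957 kWh
laptop: 71.71 W × 15.9 h × 7 d = 7,981 Wh = 7.981 kWh
aquarium pump: 22 W × 1.7 h × 7 d = 262 Wh = 0.2618 kWh
Total energy = 2.957 + 7.981 + 0.2618 = 11.2 kWh
Cost = 11.2 kWh × £0.124 = £1.39

£1.39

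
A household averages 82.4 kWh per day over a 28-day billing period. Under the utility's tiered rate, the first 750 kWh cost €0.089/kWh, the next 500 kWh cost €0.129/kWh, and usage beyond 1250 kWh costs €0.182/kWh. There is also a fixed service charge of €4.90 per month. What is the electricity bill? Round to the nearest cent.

€328.56

Usage = 82.4 kWh/day × 28 days = 2307.2 kWh
First 750 kWh × €0.089 = €66.75
Next 500 kWh × €0.129 = €64.50
Remaining 1057.2 kWh × €0.182 = €192.41
Energy charge = €323.66; + service €4.90 = €328.56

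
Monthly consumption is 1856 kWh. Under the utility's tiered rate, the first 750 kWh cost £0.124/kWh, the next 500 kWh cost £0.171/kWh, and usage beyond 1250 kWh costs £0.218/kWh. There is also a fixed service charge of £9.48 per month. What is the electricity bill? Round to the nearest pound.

£320

First 750 kWh × £0.124 = £93.00
Next 500 kWh × £0.171 = £85.50
Remaining 606 kWh × £0.218 = £132.11
Energy charge = £310.61; + service £9.48 = £320.09 ≈ £320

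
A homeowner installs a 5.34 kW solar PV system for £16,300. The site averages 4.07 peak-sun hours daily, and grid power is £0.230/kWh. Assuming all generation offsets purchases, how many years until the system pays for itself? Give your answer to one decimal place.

Daily generation = 5.34 kW × 4.07 h = 21.73 kWh
Annual generation = 21.73 × 365 = 7932.8 kWh
Annual savings = 7932.8 × £0.230 = £1,824.55
Payback = £16,300 / £1,824.55 = 8.93 years

8.9 years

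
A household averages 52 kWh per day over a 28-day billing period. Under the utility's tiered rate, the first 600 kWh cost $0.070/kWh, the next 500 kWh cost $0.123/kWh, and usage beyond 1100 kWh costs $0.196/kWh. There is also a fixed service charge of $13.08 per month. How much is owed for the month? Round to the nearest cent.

$186.36

Usage = 52 kWh/day × 28 days = 1456 kWh
First 600 kWh × $0.070 = $42.00
Next 500 kWh × $0.123 = $61.50
Remaining 356 kWh × $0.196 = $69.78
Energy charge = $173.28; + service $13.08 = $186.36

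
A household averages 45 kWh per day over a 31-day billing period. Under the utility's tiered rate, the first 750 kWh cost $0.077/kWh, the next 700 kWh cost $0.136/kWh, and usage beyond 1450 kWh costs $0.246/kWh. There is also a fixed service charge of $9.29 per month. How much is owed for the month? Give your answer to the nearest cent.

Usage = 45 kWh/day × 31 days = 1395 kWh
First 750 kWh × $0.077 = $57.75
Next 645 kWh × $0.136 = $87.72
Remaining tier: 0 kWh (not reached)
Energy charge = $145.47; + service $9.29 = $154.76

$154.76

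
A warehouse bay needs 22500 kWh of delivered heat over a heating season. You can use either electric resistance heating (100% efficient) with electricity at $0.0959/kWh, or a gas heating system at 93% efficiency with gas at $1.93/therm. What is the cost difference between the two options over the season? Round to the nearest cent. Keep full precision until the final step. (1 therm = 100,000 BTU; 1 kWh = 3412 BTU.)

Heat load = 22500 kWh × 3412 = 76,770,000 BTU
Gas: input = 76,770,000 / 0.93 = 82,548,387 BTU = 825.5 therm → 825.5 × $1.93 = $1,593.18
Electric: 76,770,000 BTU / 3412 = 22,500 kWh → × $0.0959 = $2,157.75
Difference = |$1,593.18 − $2,157.75| = $564.57

$564.57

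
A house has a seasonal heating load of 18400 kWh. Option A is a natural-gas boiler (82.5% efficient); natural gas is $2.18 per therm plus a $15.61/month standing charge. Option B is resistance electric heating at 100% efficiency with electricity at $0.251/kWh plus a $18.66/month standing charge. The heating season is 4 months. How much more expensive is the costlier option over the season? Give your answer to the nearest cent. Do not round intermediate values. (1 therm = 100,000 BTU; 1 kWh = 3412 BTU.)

$2971.66

Heat load = 18400 kWh × 3412 = 62,780,800 BTU
Gas: input = 62,780,800 / 0.825 = 76,097,939 BTU = 761 therm → 761 × $2.18 = $1,658.94; + 4 × $15.61 standing = $1,721.38
Electric: 62,780,800 BTU / 3412 = 18,400 kWh → × $0.251 = $4,618.40; + 4 × $18.66 standing = $4,693.04
Difference = |$1,721.38 − $4,693.04| = $2,971.66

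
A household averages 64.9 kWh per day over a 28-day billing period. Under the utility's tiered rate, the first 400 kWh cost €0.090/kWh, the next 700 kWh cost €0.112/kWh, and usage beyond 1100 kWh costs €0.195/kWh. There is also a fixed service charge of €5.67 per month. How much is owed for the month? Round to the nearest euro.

Usage = 64.9 kWh/day × 28 days = 1817.2 kWh
First 400 kWh × €0.090 = €36.00
Next 700 kWh × €0.112 = €78.40
Remaining 717.2 kWh × €0.195 = €139.85
Energy charge = €254.25; + service €5.67 = €259.92 ≈ €260

€260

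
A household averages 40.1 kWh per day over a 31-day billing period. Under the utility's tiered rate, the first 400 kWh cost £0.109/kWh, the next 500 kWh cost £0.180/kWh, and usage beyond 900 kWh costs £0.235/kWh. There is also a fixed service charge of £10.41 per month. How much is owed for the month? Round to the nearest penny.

£224.64

Usage = 40.1 kWh/day × 31 days = 1243.1 kWh
First 400 kWh × £0.109 = £43.60
Next 500 kWh × £0.180 = £90.00
Remaining 343.1 kWh × £0.235 = £80.63
Energy charge = £214.23; + service £10.41 = £224.64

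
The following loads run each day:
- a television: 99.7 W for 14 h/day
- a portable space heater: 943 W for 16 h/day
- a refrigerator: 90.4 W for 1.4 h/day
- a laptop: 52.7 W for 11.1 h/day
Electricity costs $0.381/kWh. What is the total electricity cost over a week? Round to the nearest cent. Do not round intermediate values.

$45.86

television: 99.7 W × 14 h × 7 d = 9,771 Wh = 9.771 kWh
portable space heater: 943 W × 16 h × 7 d = 105,616 Wh = 105.6 kWh
refrigerator: 90.4 W × 1.4 h × 7 d = 886 Wh = 0.8859 kWh
laptop: 52.7 W × 11.1 h × 7 d = 4,095 Wh = 4.095 kWh
Total energy = 9.771 + 105.6 + 0.8859 + 4.095 = 120.4 kWh
Cost = 120.4 kWh × $0.381 = $45.86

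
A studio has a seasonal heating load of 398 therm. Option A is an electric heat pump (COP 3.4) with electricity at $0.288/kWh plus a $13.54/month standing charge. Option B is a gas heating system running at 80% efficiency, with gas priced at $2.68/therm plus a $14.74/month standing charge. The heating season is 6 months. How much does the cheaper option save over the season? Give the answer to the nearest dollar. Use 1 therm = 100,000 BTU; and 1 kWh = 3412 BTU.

Heat load = 398 therm × 100,000 = 39,800,000 BTU
Gas: input = 39,800,000 / 0.80 = 49,750,000 BTU = 497.5 therm → 497.5 × $2.68 = $1,333.30; + 6 × $14.74 standing = $1,421.74
Heat pump: 39,800,000 BTU / 3412 = 11,660 kWh heat; / 3.4 = 3,431 kWh in → × $0.288 = $988.07; + 6 × $13.54 standing = $1,069.31
Difference = |$1,421.74 − $1,069.31| = $352.43 ≈ $352

$352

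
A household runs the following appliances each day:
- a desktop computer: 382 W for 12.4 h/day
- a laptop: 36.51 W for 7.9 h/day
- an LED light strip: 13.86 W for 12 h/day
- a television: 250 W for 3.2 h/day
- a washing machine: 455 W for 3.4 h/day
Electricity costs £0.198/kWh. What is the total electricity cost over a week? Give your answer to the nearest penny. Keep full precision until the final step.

desktop computer: 382 W × 12.4 h × 7 d = 33,158 Wh = 33.16 kWh
laptop: 36.51 W × 7.9 h × 7 d = 2,019 Wh = 2.019 kWh
LED light strip: 13.86 W × 12 h × 7 d = 1,164 Wh = 1.164 kWh
television: 250 W × 3.2 h × 7 d = 5,600 Wh = 5.6 kWh
washing machine: 455 W × 3.4 h × 7 d = 10,829 Wh = 10.83 kWh
Total energy = 33.16 + 2.019 + 1.164 + 5.6 + 10.83 = 52.77 kWh
Cost = 52.77 kWh × £0.198 = £10.45

£10.45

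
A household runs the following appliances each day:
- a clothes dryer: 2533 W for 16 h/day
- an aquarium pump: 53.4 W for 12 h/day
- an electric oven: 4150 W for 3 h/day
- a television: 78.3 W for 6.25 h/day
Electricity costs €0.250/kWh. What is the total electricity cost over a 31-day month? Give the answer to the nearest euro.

clothes dryer: 2533 W × 16 h × 31 d = 1,256,368 Wh = 1,256 kWh
aquarium pump: 53.4 W × 12 h × 31 d = 19,865 Wh = 19.86 kWh
electric oven: 4150 W × 3 h × 31 d = 385,950 Wh = 385.9 kWh
television: 78.3 W × 6.25 h × 31 d = 15,171 Wh = 15.17 kWh
Total energy = 1,256 + 19.86 + 385.9 + 15.17 = 1,677 kWh
Cost = 1,677 kWh × €0.250 = €419.34 ≈ €419

€419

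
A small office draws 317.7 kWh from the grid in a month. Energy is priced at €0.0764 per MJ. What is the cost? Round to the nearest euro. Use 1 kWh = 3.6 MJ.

€87

317.7 kWh × (3.6 MJ/kWh) = 1,144 MJ
Cost = 1,144 MJ × €0.0764/MJ = €87.38 ≈ €87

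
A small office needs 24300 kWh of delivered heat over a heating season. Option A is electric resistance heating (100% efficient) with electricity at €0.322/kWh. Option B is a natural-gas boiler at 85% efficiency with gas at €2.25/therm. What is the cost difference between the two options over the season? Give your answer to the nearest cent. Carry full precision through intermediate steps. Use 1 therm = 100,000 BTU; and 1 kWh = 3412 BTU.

€5629.88

Heat load = 24300 kWh × 3412 = 82,911,600 BTU
Gas: input = 82,911,600 / 0.85 = 97,543,059 BTU = 975.4 therm → 975.4 × €2.25 = €2,194.72
Electric: 82,911,600 BTU / 3412 = 24,300 kWh → × €0.322 = €7,824.60
Difference = |€2,194.72 − €7,824.60| = €5,629.88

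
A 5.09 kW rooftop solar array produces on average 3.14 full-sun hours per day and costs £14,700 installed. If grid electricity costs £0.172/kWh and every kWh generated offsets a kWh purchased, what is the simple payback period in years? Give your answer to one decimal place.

Daily generation = 5.09 kW × 3.14 h = 15.98 kWh
Annual generation = 15.98 × 365 = 5833.6 kWh
Annual savings = 5833.6 × £0.172 = £1,003.39
Payback = £14,700 / £1,003.39 = 14.7 years

14.7 years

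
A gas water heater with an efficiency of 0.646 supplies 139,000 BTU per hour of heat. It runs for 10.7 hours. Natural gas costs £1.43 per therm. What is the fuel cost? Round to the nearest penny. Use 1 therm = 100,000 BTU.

£32.92

Heat delivered = 139,000 BTU/h × 10.7 h = 1,487,300 BTU
Gas input = 1,487,300 / 0.646 = 2,302,322 BTU
= 2,302,322 / 100,000 = 23.02 therm
Cost = 23.02 × £1.43/therm = £32.92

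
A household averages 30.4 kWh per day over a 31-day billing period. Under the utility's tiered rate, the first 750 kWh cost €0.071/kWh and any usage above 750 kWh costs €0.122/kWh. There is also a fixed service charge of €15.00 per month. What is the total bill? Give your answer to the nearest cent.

€91.72

Usage = 30.4 kWh/day × 31 days = 942.4 kWh
First 750 kWh × €0.071 = €53.25
Remaining 192.4 kWh × €0.122 = €23.47
Energy charge = €76.72; + service €15.00 = €91.72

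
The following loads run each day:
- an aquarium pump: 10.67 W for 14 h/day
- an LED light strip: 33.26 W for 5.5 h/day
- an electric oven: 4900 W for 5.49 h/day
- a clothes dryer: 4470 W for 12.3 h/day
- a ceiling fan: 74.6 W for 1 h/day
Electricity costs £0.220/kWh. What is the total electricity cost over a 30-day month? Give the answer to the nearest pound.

aquarium pump: 10.67 W × 14 h × 30 d = 4,481 Wh = 4.481 kWh
LED light strip: 33.26 W × 5.5 h × 30 d = 5,488 Wh = 5.488 kWh
electric oven: 4900 W × 5.49 h × 30 d = 807,030 Wh = 807 kWh
clothes dryer: 4470 W × 12.3 h × 30 d = 1,649,430 Wh = 1,649 kWh
ceiling fan: 74.6 W × 1 h × 30 d = 2,238 Wh = 2.238 kWh
Total energy = 4.481 + 5.488 + 807 + 1,649 + 2.238 = 2,469 kWh
Cost = 2,469 kWh × £0.220 = £543.11 ≈ £543

£543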